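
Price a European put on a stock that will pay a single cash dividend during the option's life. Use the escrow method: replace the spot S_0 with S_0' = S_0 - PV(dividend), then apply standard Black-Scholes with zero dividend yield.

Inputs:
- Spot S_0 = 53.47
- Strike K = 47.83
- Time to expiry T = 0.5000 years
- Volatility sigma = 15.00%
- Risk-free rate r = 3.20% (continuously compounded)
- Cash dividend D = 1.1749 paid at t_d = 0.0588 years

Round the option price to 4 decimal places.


PV(D) = D * exp(-r * t_d) = 1.1749 * 0.99812017 = 1.17269139
S_0' = S_0 - PV(D) = 53.4700 - 1.17269139 = 52.29730861
d1 = (ln(S_0'/K) + (r + sigma^2/2)*T) / (sigma*sqrt(T)) = 1.04573410
d2 = d1 - sigma*sqrt(T) = 0.93966809
exp(-rT) = 0.98412732
N(-d1) = 0.14784191; N(-d2) = 0.17369392
P = K * exp(-rT) * N(-d2) - S_0' * N(-d1) = 47.8300 * 0.98412732 * 0.17369392 - 52.29730861 * 0.14784191 = 0.4442

Answer: Price = 0.4442


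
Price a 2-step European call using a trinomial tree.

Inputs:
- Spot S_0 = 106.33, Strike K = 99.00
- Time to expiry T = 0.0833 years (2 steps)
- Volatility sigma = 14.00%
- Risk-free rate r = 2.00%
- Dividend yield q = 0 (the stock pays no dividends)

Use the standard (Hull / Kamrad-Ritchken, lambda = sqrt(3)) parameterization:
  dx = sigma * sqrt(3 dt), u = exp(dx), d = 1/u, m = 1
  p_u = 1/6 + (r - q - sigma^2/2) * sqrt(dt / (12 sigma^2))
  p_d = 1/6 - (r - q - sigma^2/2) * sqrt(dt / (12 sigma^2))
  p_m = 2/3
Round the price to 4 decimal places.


dt = T/N = 0.041650; dx = sigma*sqrt(3*dt) = 0.049488
u = exp(dx) = 1.050733; d = 1/u = 0.951717
p_u = 0.170959, p_m = 0.666667, p_d = 0.162374
Discount per step: exp(-r*dt) = 0.999167
Stock lattice S(k, j) with j the centered position index:
  k=0: S(0,+0) = 106.3300
  k=1: S(1,-1) = 101.1961; S(1,+0) = 106.3300; S(1,+1) = 111.7244
  k=2: S(2,-2) = 96.3100; S(2,-1) = 101.1961; S(2,+0) = 106.3300; S(2,+1) = 111.7244; S(2,+2) = 117.3925
Terminal payoffs V(N, j) = max(S_T - K, 0):
  V(2,-2) = 0.000000; V(2,-1) = 2.196067; V(2,+0) = 7.330000; V(2,+1) = 12.724391; V(2,+2) = 18.392452
Backward induction: V(k, j) = exp(-r*dt) * [p_u * V(k+1, j+1) + p_m * V(k+1, j) + p_d * V(k+1, j-1)]
  V(1,-1) = exp(-r*dt) * [p_u*7.330000 + p_m*2.196067 + p_d*0.000000] = 2.714911
  V(1,+0) = exp(-r*dt) * [p_u*12.724391 + p_m*7.330000 + p_d*2.196067] = 7.412423
  V(1,+1) = exp(-r*dt) * [p_u*18.392452 + p_m*12.724391 + p_d*7.330000] = 12.806813
  V(0,+0) = exp(-r*dt) * [p_u*12.806813 + p_m*7.412423 + p_d*2.714911] = 7.565582

Answer: Price = V(0,0) = 7.5656


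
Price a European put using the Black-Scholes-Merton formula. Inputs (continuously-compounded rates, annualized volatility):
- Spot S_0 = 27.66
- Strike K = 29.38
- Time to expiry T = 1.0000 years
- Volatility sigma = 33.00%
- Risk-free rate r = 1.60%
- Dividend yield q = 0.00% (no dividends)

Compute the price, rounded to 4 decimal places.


Answer: Price = 4.3671

Derivation:
d1 = (ln(S/K) + (r - q + 0.5*sigma^2) * T) / (sigma * sqrt(T)) = 0.03067623
d2 = d1 - sigma * sqrt(T) = -0.29932377
exp(-rT) = 0.98412732; exp(-qT) = 1.00000000
P = K * exp(-rT) * N(-d2) - S_0 * exp(-qT) * N(-d1)
N(-d1) = 0.48776387; N(-d2) = 0.61765349
P = 29.3800 * 0.98412732 * 0.61765349 - 27.6600 * 1.00000000 * 0.48776387 = 4.3671


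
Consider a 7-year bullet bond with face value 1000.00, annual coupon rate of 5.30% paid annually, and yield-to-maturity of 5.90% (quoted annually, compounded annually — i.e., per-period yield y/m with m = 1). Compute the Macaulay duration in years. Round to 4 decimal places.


Coupon per period c = face * coupon_rate / m = 53.000000
Periods per year m = 1; per-period yield y/m = 0.059000
Number of cashflows N = 7
Cashflows (t years, CF_t, discount factor 1/(1+y/m)^(m*t), PV):
  t = 1.0000: CF_t = 53.000000, DF = 0.944287, PV = 50.047214
  t = 2.0000: CF_t = 53.000000, DF = 0.891678, PV = 47.258937
  t = 3.0000: CF_t = 53.000000, DF = 0.842000, PV = 44.626003
  t = 4.0000: CF_t = 53.000000, DF = 0.795090, PV = 42.139757
  t = 5.0000: CF_t = 53.000000, DF = 0.750793, PV = 39.792028
  t = 6.0000: CF_t = 53.000000, DF = 0.708964, PV = 37.575097
  t = 7.0000: CF_t = 1053.000000, DF = 0.669466, PV = 704.947298
Price P = sum_t PV_t = 966.386334
Macaulay numerator sum_t t * PV_t:
  t * PV_t at t = 1.0000: 50.047214
  t * PV_t at t = 2.0000: 94.517874
  t * PV_t at t = 3.0000: 133.878009
  t * PV_t at t = 4.0000: 168.559029
  t * PV_t at t = 5.0000: 198.960138
  t * PV_t at t = 6.0000: 225.450581
  t * PV_t at t = 7.0000: 4934.631088
Macaulay duration D = (sum_t t * PV_t) / P = 5806.043933 / 966.386334 = 6.007995

Answer: Macaulay duration = 6.0080 years


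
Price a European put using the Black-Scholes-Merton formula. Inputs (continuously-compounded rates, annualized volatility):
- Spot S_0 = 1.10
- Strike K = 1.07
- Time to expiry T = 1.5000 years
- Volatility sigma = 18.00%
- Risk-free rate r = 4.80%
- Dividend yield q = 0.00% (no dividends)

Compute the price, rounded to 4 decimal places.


d1 = (ln(S/K) + (r - q + 0.5*sigma^2) * T) / (sigma * sqrt(T)) = 0.56225556
d2 = d1 - sigma * sqrt(T) = 0.34180149
exp(-rT) = 0.93053090; exp(-qT) = 1.00000000
P = K * exp(-rT) * N(-d2) - S_0 * exp(-qT) * N(-d1)
N(-d1) = 0.28697095; N(-d2) = 0.36625015
P = 1.0700 * 0.93053090 * 0.36625015 - 1.1000 * 1.00000000 * 0.28697095 = 0.0490

Answer: Price = 0.0490


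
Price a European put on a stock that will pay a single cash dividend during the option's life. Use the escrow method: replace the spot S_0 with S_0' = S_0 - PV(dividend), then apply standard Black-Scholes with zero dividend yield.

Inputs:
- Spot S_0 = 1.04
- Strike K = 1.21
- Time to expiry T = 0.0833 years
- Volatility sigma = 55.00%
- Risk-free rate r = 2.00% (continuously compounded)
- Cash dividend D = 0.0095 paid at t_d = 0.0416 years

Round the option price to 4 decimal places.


PV(D) = D * exp(-r * t_d) = 0.0095 * 0.99916835 = 0.00949210
S_0' = S_0 - PV(D) = 1.0400 - 0.00949210 = 1.03050790
d1 = (ln(S_0'/K) + (r + sigma^2/2)*T) / (sigma*sqrt(T)) = -0.92165709
d2 = d1 - sigma*sqrt(T) = -1.08039665
exp(-rT) = 0.99833539
N(-d1) = 0.82164626; N(-d2) = 0.86001721
P = K * exp(-rT) * N(-d2) - S_0' * N(-d1) = 1.2100 * 0.99833539 * 0.86001721 - 1.03050790 * 0.82164626 = 0.1922

Answer: Price = 0.1922


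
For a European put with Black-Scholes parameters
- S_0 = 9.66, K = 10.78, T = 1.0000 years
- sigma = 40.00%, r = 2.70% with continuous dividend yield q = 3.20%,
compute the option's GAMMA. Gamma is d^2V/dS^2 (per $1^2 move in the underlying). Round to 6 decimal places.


Answer: Gamma = 0.099619

Derivation:
d1 = -0.0867472931; d2 = -0.4867472931
phi(d1) = 0.3974440619; exp(-qT) = 0.9685065821; exp(-rT) = 0.9733612415
Gamma = exp(-qT) * phi(d1) / (S * sigma * sqrt(T)) = 0.9685065821 * 0.3974440619 / (9.6600 * 0.4000 * 1.0000000000) = 0.099619


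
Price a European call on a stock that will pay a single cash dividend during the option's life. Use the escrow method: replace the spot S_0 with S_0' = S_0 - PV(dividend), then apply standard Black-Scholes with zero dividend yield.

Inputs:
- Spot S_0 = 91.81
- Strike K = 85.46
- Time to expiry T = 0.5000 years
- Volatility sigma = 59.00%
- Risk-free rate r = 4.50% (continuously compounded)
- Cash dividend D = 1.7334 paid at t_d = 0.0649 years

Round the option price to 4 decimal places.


Answer: Price = 17.8361

Derivation:
PV(D) = D * exp(-r * t_d) = 1.7334 * 0.99708376 = 1.72834499
S_0' = S_0 - PV(D) = 91.8100 - 1.72834499 = 90.08165501
d1 = (ln(S_0'/K) + (r + sigma^2/2)*T) / (sigma*sqrt(T)) = 0.38877236
d2 = d1 - sigma*sqrt(T) = -0.02842064
exp(-rT) = 0.97775124
N(d1) = 0.65127772; N(d2) = 0.48866333
C = S_0' * N(d1) - K * exp(-rT) * N(d2) = 90.08165501 * 0.65127772 - 85.4600 * 0.97775124 * 0.48866333 = 17.8361


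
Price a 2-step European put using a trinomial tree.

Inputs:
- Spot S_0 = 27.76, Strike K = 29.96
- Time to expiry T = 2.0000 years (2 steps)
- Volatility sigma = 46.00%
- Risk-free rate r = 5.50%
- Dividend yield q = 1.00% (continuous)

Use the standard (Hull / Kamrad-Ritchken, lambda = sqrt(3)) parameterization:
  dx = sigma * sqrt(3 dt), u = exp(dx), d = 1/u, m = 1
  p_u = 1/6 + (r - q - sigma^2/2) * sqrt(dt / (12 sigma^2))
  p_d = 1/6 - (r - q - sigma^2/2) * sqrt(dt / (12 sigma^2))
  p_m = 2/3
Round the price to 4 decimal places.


Answer: Price = V(0,0) = 6.1618

Derivation:
dt = T/N = 1.000000; dx = sigma*sqrt(3*dt) = 0.796743
u = exp(dx) = 2.218305; d = 1/u = 0.450795
p_u = 0.128511, p_m = 0.666667, p_d = 0.204822
Discount per step: exp(-r*dt) = 0.946485
Stock lattice S(k, j) with j the centered position index:
  k=0: S(0,+0) = 27.7600
  k=1: S(1,-1) = 12.5141; S(1,+0) = 27.7600; S(1,+1) = 61.5801
  k=2: S(2,-2) = 5.6413; S(2,-1) = 12.5141; S(2,+0) = 27.7600; S(2,+1) = 61.5801; S(2,+2) = 136.6035
Terminal payoffs V(N, j) = max(K - S_T, 0):
  V(2,-2) = 24.318729; V(2,-1) = 17.445941; V(2,+0) = 2.200000; V(2,+1) = 0.000000; V(2,+2) = 0.000000
Backward induction: V(k, j) = exp(-r*dt) * [p_u * V(k+1, j+1) + p_m * V(k+1, j) + p_d * V(k+1, j-1)]
  V(1,-1) = exp(-r*dt) * [p_u*2.200000 + p_m*17.445941 + p_d*24.318729] = 15.990263
  V(1,+0) = exp(-r*dt) * [p_u*0.000000 + p_m*2.200000 + p_d*17.445941] = 4.770265
  V(1,+1) = exp(-r*dt) * [p_u*0.000000 + p_m*0.000000 + p_d*2.200000] = 0.426494
  V(0,+0) = exp(-r*dt) * [p_u*0.426494 + p_m*4.770265 + p_d*15.990263] = 6.161754


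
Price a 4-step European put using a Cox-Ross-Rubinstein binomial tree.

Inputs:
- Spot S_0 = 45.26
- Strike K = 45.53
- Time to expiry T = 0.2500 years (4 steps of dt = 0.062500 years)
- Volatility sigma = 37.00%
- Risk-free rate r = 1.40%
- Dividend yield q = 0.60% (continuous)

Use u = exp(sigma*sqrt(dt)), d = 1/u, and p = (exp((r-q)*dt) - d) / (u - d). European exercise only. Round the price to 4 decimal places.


Answer: Price = V(0,0) = 3.2757

Derivation:
dt = T/N = 0.062500
u = exp(sigma*sqrt(dt)) = 1.096913; d = 1/u = 0.911649
p = (exp((r-q)*dt) - d) / (u - d) = 0.479591
Discount per step: exp(-r*dt) = 0.999125
Stock lattice S(k, i) with i counting down-moves:
  k=0: S(0,0) = 45.2600
  k=1: S(1,0) = 49.6463; S(1,1) = 41.2612
  k=2: S(2,0) = 54.4577; S(2,1) = 45.2600; S(2,2) = 37.6158
  k=3: S(3,0) = 59.7353; S(3,1) = 49.6463; S(3,2) = 41.2612; S(3,3) = 34.2924
  k=4: S(4,0) = 65.5245; S(4,1) = 54.4577; S(4,2) = 45.2600; S(4,3) = 37.6158; S(4,4) = 31.2626
Terminal payoffs V(N, i) = max(K - S_T, 0):
  V(4,0) = 0.000000; V(4,1) = 0.000000; V(4,2) = 0.270000; V(4,3) = 7.914220; V(4,4) = 14.267364
Backward induction: V(k, i) = exp(-r*dt) * [p * V(k+1, i) + (1-p) * V(k+1, i+1)].
  V(3,0) = exp(-r*dt) * [p*0.000000 + (1-p)*0.000000] = 0.000000
  V(3,1) = exp(-r*dt) * [p*0.000000 + (1-p)*0.270000] = 0.140388
  V(3,2) = exp(-r*dt) * [p*0.270000 + (1-p)*7.914220] = 4.244405
  V(3,3) = exp(-r*dt) * [p*7.914220 + (1-p)*14.267364] = 11.210640
  V(2,0) = exp(-r*dt) * [p*0.000000 + (1-p)*0.140388] = 0.072995
  V(2,1) = exp(-r*dt) * [p*0.140388 + (1-p)*4.244405] = 2.274165
  V(2,2) = exp(-r*dt) * [p*4.244405 + (1-p)*11.210640] = 7.862814
  V(1,0) = exp(-r*dt) * [p*0.072995 + (1-p)*2.274165] = 1.217438
  V(1,1) = exp(-r*dt) * [p*2.274165 + (1-p)*7.862814] = 5.178015
  V(0,0) = exp(-r*dt) * [p*1.217438 + (1-p)*5.178015] = 3.275690


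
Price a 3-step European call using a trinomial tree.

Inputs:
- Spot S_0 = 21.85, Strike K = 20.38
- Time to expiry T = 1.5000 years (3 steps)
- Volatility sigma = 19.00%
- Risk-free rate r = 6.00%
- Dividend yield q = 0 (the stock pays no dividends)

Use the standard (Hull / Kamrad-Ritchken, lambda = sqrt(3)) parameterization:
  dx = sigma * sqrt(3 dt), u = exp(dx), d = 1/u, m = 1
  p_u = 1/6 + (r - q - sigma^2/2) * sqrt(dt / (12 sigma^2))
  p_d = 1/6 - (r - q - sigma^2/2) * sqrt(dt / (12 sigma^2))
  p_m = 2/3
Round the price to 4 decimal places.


Answer: Price = V(0,0) = 3.8862

Derivation:
dt = T/N = 0.500000; dx = sigma*sqrt(3*dt) = 0.232702
u = exp(dx) = 1.262005; d = 1/u = 0.792390
p_u = 0.211735, p_m = 0.666667, p_d = 0.121598
Discount per step: exp(-r*dt) = 0.970446
Stock lattice S(k, j) with j the centered position index:
  k=0: S(0,+0) = 21.8500
  k=1: S(1,-1) = 17.3137; S(1,+0) = 21.8500; S(1,+1) = 27.5748
  k=2: S(2,-2) = 13.7192; S(2,-1) = 17.3137; S(2,+0) = 21.8500; S(2,+1) = 27.5748; S(2,+2) = 34.7995
  k=3: S(3,-3) = 10.8710; S(3,-2) = 13.7192; S(3,-1) = 17.3137; S(3,+0) = 21.8500; S(3,+1) = 27.5748; S(3,+2) = 34.7995; S(3,+3) = 43.9172
Terminal payoffs V(N, j) = max(S_T - K, 0):
  V(3,-3) = 0.000000; V(3,-2) = 0.000000; V(3,-1) = 0.000000; V(3,+0) = 1.470000; V(3,+1) = 7.194804; V(3,+2) = 14.419533; V(3,+3) = 23.537176
Backward induction: V(k, j) = exp(-r*dt) * [p_u * V(k+1, j+1) + p_m * V(k+1, j) + p_d * V(k+1, j-1)]
  V(2,-2) = exp(-r*dt) * [p_u*0.000000 + p_m*0.000000 + p_d*0.000000] = 0.000000
  V(2,-1) = exp(-r*dt) * [p_u*1.470000 + p_m*0.000000 + p_d*0.000000] = 0.302052
  V(2,+0) = exp(-r*dt) * [p_u*7.194804 + p_m*1.470000 + p_d*0.000000] = 2.429406
  V(2,+1) = exp(-r*dt) * [p_u*14.419533 + p_m*7.194804 + p_d*1.470000] = 7.791132
  V(2,+2) = exp(-r*dt) * [p_u*23.537176 + p_m*14.419533 + p_d*7.194804] = 15.014291
  V(1,-1) = exp(-r*dt) * [p_u*2.429406 + p_m*0.302052 + p_d*0.000000] = 0.694605
  V(1,+0) = exp(-r*dt) * [p_u*7.791132 + p_m*2.429406 + p_d*0.302052] = 3.208283
  V(1,+1) = exp(-r*dt) * [p_u*15.014291 + p_m*7.791132 + p_d*2.429406] = 8.412358
  V(0,+0) = exp(-r*dt) * [p_u*8.412358 + p_m*3.208283 + p_d*0.694605] = 3.886158


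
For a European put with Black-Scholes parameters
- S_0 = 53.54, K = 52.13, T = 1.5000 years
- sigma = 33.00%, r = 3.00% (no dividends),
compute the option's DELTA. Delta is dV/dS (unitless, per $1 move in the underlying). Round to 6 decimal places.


d1 = 0.3794567389; d2 = -0.0247090687
phi(d1) = 0.3712304532; exp(-qT) = 1.0000000000; exp(-rT) = 0.9559974818
N(-d1) = 0.3521743618
Delta = -exp(-qT) * N(-d1) = -1.0000000000 * 0.3521743618 = -0.352174

Answer: Delta = -0.352174


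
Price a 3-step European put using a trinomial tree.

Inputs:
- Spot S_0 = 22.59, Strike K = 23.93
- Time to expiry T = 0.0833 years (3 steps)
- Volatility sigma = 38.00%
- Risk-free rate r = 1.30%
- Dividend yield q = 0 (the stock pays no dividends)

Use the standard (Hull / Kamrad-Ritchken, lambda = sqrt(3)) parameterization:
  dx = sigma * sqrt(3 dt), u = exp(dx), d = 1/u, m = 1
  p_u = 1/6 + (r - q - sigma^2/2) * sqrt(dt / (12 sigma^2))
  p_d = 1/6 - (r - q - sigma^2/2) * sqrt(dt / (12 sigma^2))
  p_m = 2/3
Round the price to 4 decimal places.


dt = T/N = 0.027767; dx = sigma*sqrt(3*dt) = 0.109675
u = exp(dx) = 1.115915; d = 1/u = 0.896126
p_u = 0.159173, p_m = 0.666667, p_d = 0.174161
Discount per step: exp(-r*dt) = 0.999639
Stock lattice S(k, j) with j the centered position index:
  k=0: S(0,+0) = 22.5900
  k=1: S(1,-1) = 20.2435; S(1,+0) = 22.5900; S(1,+1) = 25.2085
  k=2: S(2,-2) = 18.1407; S(2,-1) = 20.2435; S(2,+0) = 22.5900; S(2,+1) = 25.2085; S(2,+2) = 28.1306
  k=3: S(3,-3) = 16.2563; S(3,-2) = 18.1407; S(3,-1) = 20.2435; S(3,+0) = 22.5900; S(3,+1) = 25.2085; S(3,+2) = 28.1306; S(3,+3) = 31.3913
Terminal payoffs V(N, j) = max(K - S_T, 0):
  V(3,-3) = 7.673652; V(3,-2) = 5.789299; V(3,-1) = 3.686521; V(3,+0) = 1.340000; V(3,+1) = 0.000000; V(3,+2) = 0.000000; V(3,+3) = 0.000000
Backward induction: V(k, j) = exp(-r*dt) * [p_u * V(k+1, j+1) + p_m * V(k+1, j) + p_d * V(k+1, j-1)]
  V(2,-2) = exp(-r*dt) * [p_u*3.686521 + p_m*5.789299 + p_d*7.673652] = 5.780687
  V(2,-1) = exp(-r*dt) * [p_u*1.340000 + p_m*3.686521 + p_d*5.789299] = 3.677912
  V(2,+0) = exp(-r*dt) * [p_u*0.000000 + p_m*1.340000 + p_d*3.686521] = 1.534826
  V(2,+1) = exp(-r*dt) * [p_u*0.000000 + p_m*0.000000 + p_d*1.340000] = 0.233291
  V(2,+2) = exp(-r*dt) * [p_u*0.000000 + p_m*0.000000 + p_d*0.000000] = 0.000000
  V(1,-1) = exp(-r*dt) * [p_u*1.534826 + p_m*3.677912 + p_d*5.780687] = 3.701675
  V(1,+0) = exp(-r*dt) * [p_u*0.233291 + p_m*1.534826 + p_d*3.677912] = 1.700284
  V(1,+1) = exp(-r*dt) * [p_u*0.000000 + p_m*0.233291 + p_d*1.534826] = 0.422681
  V(0,+0) = exp(-r*dt) * [p_u*0.422681 + p_m*1.700284 + p_d*3.701675] = 1.844822

Answer: Price = V(0,0) = 1.8448


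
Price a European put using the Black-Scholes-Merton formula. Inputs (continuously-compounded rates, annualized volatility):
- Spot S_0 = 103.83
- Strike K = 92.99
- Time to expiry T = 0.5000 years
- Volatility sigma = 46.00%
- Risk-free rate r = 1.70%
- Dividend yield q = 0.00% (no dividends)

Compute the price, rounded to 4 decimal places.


Answer: Price = 7.6759

Derivation:
d1 = (ln(S/K) + (r - q + 0.5*sigma^2) * T) / (sigma * sqrt(T)) = 0.52775679
d2 = d1 - sigma * sqrt(T) = 0.20248767
exp(-rT) = 0.99153602; exp(-qT) = 1.00000000
P = K * exp(-rT) * N(-d2) - S_0 * exp(-qT) * N(-d1)
N(-d1) = 0.29883408; N(-d2) = 0.41976775
P = 92.9900 * 0.99153602 * 0.41976775 - 103.8300 * 1.00000000 * 0.29883408 = 7.6759


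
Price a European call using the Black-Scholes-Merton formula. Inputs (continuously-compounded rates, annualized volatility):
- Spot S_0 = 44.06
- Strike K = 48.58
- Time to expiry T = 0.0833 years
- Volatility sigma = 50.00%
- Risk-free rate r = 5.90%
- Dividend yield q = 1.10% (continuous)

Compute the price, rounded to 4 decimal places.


Answer: Price = 1.0345

Derivation:
d1 = (ln(S/K) + (r - q + 0.5*sigma^2) * T) / (sigma * sqrt(T)) = -0.57687918
d2 = d1 - sigma * sqrt(T) = -0.72118787
exp(-rT) = 0.99509736; exp(-qT) = 0.99908412
C = S_0 * exp(-qT) * N(d1) - K * exp(-rT) * N(d2)
N(d1) = 0.28201054; N(d2) = 0.23539697
C = 44.0600 * 0.99908412 * 0.28201054 - 48.5800 * 0.99509736 * 0.23539697 = 1.0345


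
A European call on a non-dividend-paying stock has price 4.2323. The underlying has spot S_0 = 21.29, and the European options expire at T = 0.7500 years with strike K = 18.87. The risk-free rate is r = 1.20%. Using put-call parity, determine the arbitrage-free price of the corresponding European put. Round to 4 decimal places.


Put-call parity: C - P = S_0 * exp(-qT) - K * exp(-rT).
S_0 * exp(-qT) = 21.2900 * 1.00000000 = 21.29000000
K * exp(-rT) = 18.8700 * 0.99104038 = 18.70093195
P = C - S*exp(-qT) + K*exp(-rT)
P = 4.2323 - 21.29000000 + 18.70093195 = 1.6432

Answer: Put price = 1.6432


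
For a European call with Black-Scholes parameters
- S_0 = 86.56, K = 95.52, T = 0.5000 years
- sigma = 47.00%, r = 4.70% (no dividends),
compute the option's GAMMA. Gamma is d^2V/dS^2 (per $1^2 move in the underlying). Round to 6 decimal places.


d1 = -0.0594957676; d2 = -0.3918359548
phi(d1) = 0.3982368276; exp(-qT) = 1.0000000000; exp(-rT) = 0.9767739747
Gamma = exp(-qT) * phi(d1) / (S * sigma * sqrt(T)) = 1.0000000000 * 0.3982368276 / (86.5600 * 0.4700 * 0.7071067812) = 0.013843

Answer: Gamma = 0.013843


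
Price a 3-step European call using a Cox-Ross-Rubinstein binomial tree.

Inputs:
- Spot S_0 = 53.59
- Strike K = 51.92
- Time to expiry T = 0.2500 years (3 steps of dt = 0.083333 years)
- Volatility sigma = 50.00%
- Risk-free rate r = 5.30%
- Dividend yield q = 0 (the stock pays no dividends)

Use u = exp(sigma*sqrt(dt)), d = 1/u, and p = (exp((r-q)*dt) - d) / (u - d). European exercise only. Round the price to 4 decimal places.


Answer: Price = V(0,0) = 6.8740

Derivation:
dt = T/N = 0.083333
u = exp(sigma*sqrt(dt)) = 1.155274; d = 1/u = 0.865596
p = (exp((r-q)*dt) - d) / (u - d) = 0.479259
Discount per step: exp(-r*dt) = 0.995593
Stock lattice S(k, i) with i counting down-moves:
  k=0: S(0,0) = 53.5900
  k=1: S(1,0) = 61.9111; S(1,1) = 46.3873
  k=2: S(2,0) = 71.5243; S(2,1) = 53.5900; S(2,2) = 40.1526
  k=3: S(3,0) = 82.6302; S(3,1) = 61.9111; S(3,2) = 46.3873; S(3,3) = 34.7559
Terminal payoffs V(N, i) = max(S_T - K, 0):
  V(3,0) = 30.710196; V(3,1) = 9.991135; V(3,2) = 0.000000; V(3,3) = 0.000000
Backward induction: V(k, i) = exp(-r*dt) * [p * V(k+1, i) + (1-p) * V(k+1, i+1)].
  V(2,0) = exp(-r*dt) * [p*30.710196 + (1-p)*9.991135] = 19.833134
  V(2,1) = exp(-r*dt) * [p*9.991135 + (1-p)*0.000000] = 4.767236
  V(2,2) = exp(-r*dt) * [p*0.000000 + (1-p)*0.000000] = 0.000000
  V(1,0) = exp(-r*dt) * [p*19.833134 + (1-p)*4.767236] = 11.934869
  V(1,1) = exp(-r*dt) * [p*4.767236 + (1-p)*0.000000] = 2.274670
  V(0,0) = exp(-r*dt) * [p*11.934869 + (1-p)*2.274670] = 6.873976


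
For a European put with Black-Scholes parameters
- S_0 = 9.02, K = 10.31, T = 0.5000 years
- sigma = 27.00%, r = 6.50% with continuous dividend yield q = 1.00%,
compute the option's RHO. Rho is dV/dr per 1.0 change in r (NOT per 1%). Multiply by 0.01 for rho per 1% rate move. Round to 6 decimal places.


d1 = -0.4606405954; d2 = -0.6515594264
phi(d1) = 0.3587844774; exp(-qT) = 0.9950124792; exp(-rT) = 0.9680224498
N(-d2) = 0.7426572854
Rho = -K*T*exp(-rT)*N(-d2) = -10.3100 * 0.5000 * 0.9680224498 * 0.7426572854 = -3.705976

Answer: Rho = -3.705976


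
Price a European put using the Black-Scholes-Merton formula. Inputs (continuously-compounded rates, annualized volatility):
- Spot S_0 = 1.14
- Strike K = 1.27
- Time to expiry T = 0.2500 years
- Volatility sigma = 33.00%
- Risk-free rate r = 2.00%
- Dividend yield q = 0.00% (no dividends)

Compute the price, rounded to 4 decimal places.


d1 = (ln(S/K) + (r - q + 0.5*sigma^2) * T) / (sigma * sqrt(T)) = -0.54167356
d2 = d1 - sigma * sqrt(T) = -0.70667356
exp(-rT) = 0.99501248; exp(-qT) = 1.00000000
P = K * exp(-rT) * N(-d2) - S_0 * exp(-qT) * N(-d1)
N(-d1) = 0.70597830; N(-d2) = 0.76011532
P = 1.2700 * 0.99501248 * 0.76011532 - 1.1400 * 1.00000000 * 0.70597830 = 0.1557

Answer: Price = 0.1557


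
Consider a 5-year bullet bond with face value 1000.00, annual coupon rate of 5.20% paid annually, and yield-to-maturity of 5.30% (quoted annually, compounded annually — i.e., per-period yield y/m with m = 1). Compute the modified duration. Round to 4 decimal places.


Coupon per period c = face * coupon_rate / m = 52.000000
Periods per year m = 1; per-period yield y/m = 0.053000
Number of cashflows N = 5
Cashflows (t years, CF_t, discount factor 1/(1+y/m)^(m*t), PV):
  t = 1.0000: CF_t = 52.000000, DF = 0.949668, PV = 49.382716
  t = 2.0000: CF_t = 52.000000, DF = 0.901869, PV = 46.897166
  t = 3.0000: CF_t = 52.000000, DF = 0.856475, PV = 44.536720
  t = 4.0000: CF_t = 52.000000, DF = 0.813367, PV = 42.295081
  t = 5.0000: CF_t = 1052.000000, DF = 0.772428, PV = 812.594510
Price P = sum_t PV_t = 995.706193
First compute Macaulay numerator sum_t t * PV_t:
  t * PV_t at t = 1.0000: 49.382716
  t * PV_t at t = 2.0000: 93.794332
  t * PV_t at t = 3.0000: 133.610160
  t * PV_t at t = 4.0000: 169.180323
  t * PV_t at t = 5.0000: 4062.972550
Macaulay duration D = 4508.940082 / 995.706193 = 4.528384
Modified duration = D / (1 + y/m) = 4.528384 / (1 + 0.053000) = 4.300460

Answer: Modified duration = 4.3005


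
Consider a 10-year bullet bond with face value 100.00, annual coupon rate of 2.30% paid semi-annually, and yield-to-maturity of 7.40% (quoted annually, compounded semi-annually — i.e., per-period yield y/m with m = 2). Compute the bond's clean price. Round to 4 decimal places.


Coupon per period c = face * coupon_rate / m = 1.150000
Periods per year m = 2; per-period yield y/m = 0.037000
Number of cashflows N = 20
Cashflows (t years, CF_t, discount factor 1/(1+y/m)^(m*t), PV):
  t = 0.5000: CF_t = 1.150000, DF = 0.964320, PV = 1.108968
  t = 1.0000: CF_t = 1.150000, DF = 0.929913, PV = 1.069400
  t = 1.5000: CF_t = 1.150000, DF = 0.896734, PV = 1.031244
  t = 2.0000: CF_t = 1.150000, DF = 0.864739, PV = 0.994450
  t = 2.5000: CF_t = 1.150000, DF = 0.833885, PV = 0.958968
  t = 3.0000: CF_t = 1.150000, DF = 0.804132, PV = 0.924752
  t = 3.5000: CF_t = 1.150000, DF = 0.775441, PV = 0.891757
  t = 4.0000: CF_t = 1.150000, DF = 0.747773, PV = 0.859939
  t = 4.5000: CF_t = 1.150000, DF = 0.721093, PV = 0.829257
  t = 5.0000: CF_t = 1.150000, DF = 0.695364, PV = 0.799669
  t = 5.5000: CF_t = 1.150000, DF = 0.670554, PV = 0.771137
  t = 6.0000: CF_t = 1.150000, DF = 0.646629, PV = 0.743623
  t = 6.5000: CF_t = 1.150000, DF = 0.623557, PV = 0.717091
  t = 7.0000: CF_t = 1.150000, DF = 0.601309, PV = 0.691505
  t = 7.5000: CF_t = 1.150000, DF = 0.579854, PV = 0.666832
  t = 8.0000: CF_t = 1.150000, DF = 0.559165, PV = 0.643040
  t = 8.5000: CF_t = 1.150000, DF = 0.539214, PV = 0.620096
  t = 9.0000: CF_t = 1.150000, DF = 0.519975, PV = 0.597971
  t = 9.5000: CF_t = 1.150000, DF = 0.501422, PV = 0.576636
  t = 10.0000: CF_t = 101.150000, DF = 0.483532, PV = 48.909223
Price P = sum_t PV_t = 64.405557

Answer: Price = 64.4056


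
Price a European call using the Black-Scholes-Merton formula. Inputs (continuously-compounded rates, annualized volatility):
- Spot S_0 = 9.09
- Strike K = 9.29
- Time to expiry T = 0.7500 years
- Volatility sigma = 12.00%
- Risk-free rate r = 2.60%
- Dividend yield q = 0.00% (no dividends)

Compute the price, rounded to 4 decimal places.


Answer: Price = 0.3669

Derivation:
d1 = (ln(S/K) + (r - q + 0.5*sigma^2) * T) / (sigma * sqrt(T)) = 0.03017959
d2 = d1 - sigma * sqrt(T) = -0.07374345
exp(-rT) = 0.98068890; exp(-qT) = 1.00000000
C = S_0 * exp(-qT) * N(d1) - K * exp(-rT) * N(d2)
N(d1) = 0.51203809; N(d2) = 0.47060726
C = 9.0900 * 1.00000000 * 0.51203809 - 9.2900 * 0.98068890 * 0.47060726 = 0.3669


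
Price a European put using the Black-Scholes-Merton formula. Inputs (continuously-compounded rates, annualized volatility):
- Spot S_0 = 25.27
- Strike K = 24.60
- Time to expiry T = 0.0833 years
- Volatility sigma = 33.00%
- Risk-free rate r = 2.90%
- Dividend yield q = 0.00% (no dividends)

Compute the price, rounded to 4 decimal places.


Answer: Price = 0.6256

Derivation:
d1 = (ln(S/K) + (r - q + 0.5*sigma^2) * T) / (sigma * sqrt(T)) = 0.35511902
d2 = d1 - sigma * sqrt(T) = 0.25987528
exp(-rT) = 0.99758722; exp(-qT) = 1.00000000
P = K * exp(-rT) * N(-d2) - S_0 * exp(-qT) * N(-d1)
N(-d1) = 0.36125021; N(-d2) = 0.39747999
P = 24.6000 * 0.99758722 * 0.39747999 - 25.2700 * 1.00000000 * 0.36125021 = 0.6256


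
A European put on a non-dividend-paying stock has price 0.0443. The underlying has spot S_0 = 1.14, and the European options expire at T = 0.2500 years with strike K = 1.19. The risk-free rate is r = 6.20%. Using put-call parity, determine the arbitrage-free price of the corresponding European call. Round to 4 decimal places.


Answer: Call price = 0.0126

Derivation:
Put-call parity: C - P = S_0 * exp(-qT) - K * exp(-rT).
S_0 * exp(-qT) = 1.1400 * 1.00000000 = 1.14000000
K * exp(-rT) = 1.1900 * 0.98461951 = 1.17169721
C = P + S*exp(-qT) - K*exp(-rT)
C = 0.0443 + 1.14000000 - 1.17169721 = 0.0126


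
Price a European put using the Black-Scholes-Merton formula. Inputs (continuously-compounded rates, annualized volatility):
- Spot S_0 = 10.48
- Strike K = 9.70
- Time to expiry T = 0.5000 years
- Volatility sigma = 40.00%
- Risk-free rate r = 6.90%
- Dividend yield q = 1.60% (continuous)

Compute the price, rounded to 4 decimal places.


Answer: Price = 0.6723

Derivation:
d1 = (ln(S/K) + (r - q + 0.5*sigma^2) * T) / (sigma * sqrt(T)) = 0.50856107
d2 = d1 - sigma * sqrt(T) = 0.22571836
exp(-rT) = 0.96608834; exp(-qT) = 0.99203191
P = K * exp(-rT) * N(-d2) - S_0 * exp(-qT) * N(-d1)
N(-d1) = 0.30552996; N(-d2) = 0.41071024
P = 9.7000 * 0.96608834 * 0.41071024 - 10.4800 * 0.99203191 * 0.30552996 = 0.6723


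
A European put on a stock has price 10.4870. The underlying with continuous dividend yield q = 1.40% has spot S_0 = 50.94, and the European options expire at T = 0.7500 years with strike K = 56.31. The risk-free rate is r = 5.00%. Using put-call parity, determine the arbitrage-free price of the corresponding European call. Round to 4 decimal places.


Answer: Call price = 6.6575

Derivation:
Put-call parity: C - P = S_0 * exp(-qT) - K * exp(-rT).
S_0 * exp(-qT) = 50.9400 * 0.98955493 = 50.40792827
K * exp(-rT) = 56.3100 * 0.96319442 = 54.23747766
C = P + S*exp(-qT) - K*exp(-rT)
C = 10.4870 + 50.40792827 - 54.23747766 = 6.6575


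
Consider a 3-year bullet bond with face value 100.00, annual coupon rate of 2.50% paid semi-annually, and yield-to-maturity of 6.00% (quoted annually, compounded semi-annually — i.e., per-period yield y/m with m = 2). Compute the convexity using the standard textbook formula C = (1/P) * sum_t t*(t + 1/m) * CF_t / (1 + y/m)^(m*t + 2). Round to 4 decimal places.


Coupon per period c = face * coupon_rate / m = 1.250000
Periods per year m = 2; per-period yield y/m = 0.030000
Number of cashflows N = 6
Cashflows (t years, CF_t, discount factor 1/(1+y/m)^(m*t), PV):
  t = 0.5000: CF_t = 1.250000, DF = 0.970874, PV = 1.213592
  t = 1.0000: CF_t = 1.250000, DF = 0.942596, PV = 1.178245
  t = 1.5000: CF_t = 1.250000, DF = 0.915142, PV = 1.143927
  t = 2.0000: CF_t = 1.250000, DF = 0.888487, PV = 1.110609
  t = 2.5000: CF_t = 1.250000, DF = 0.862609, PV = 1.078261
  t = 3.0000: CF_t = 101.250000, DF = 0.837484, PV = 84.795281
Price P = sum_t PV_t = 90.519915
Convexity numerator sum_t t*(t + 1/m) * CF_t / (1+y/m)^(m*t + 2):
  t = 0.5000: term = 0.571964
  t = 1.0000: term = 1.665913
  t = 1.5000: term = 3.234783
  t = 2.0000: term = 5.234277
  t = 2.5000: term = 7.622733
  t = 3.0000: term = 839.240692
Convexity = (1/P) * sum = 857.570361 / 90.519915 = 9.473831

Answer: Convexity = 9.4738


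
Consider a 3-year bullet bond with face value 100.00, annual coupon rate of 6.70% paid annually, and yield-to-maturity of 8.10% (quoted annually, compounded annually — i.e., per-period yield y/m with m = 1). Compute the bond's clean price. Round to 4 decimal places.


Answer: Price = 96.3986

Derivation:
Coupon per period c = face * coupon_rate / m = 6.700000
Periods per year m = 1; per-period yield y/m = 0.081000
Number of cashflows N = 3
Cashflows (t years, CF_t, discount factor 1/(1+y/m)^(m*t), PV):
  t = 1.0000: CF_t = 6.700000, DF = 0.925069, PV = 6.197965
  t = 2.0000: CF_t = 6.700000, DF = 0.855753, PV = 5.733547
  t = 3.0000: CF_t = 106.700000, DF = 0.791631, PV = 84.467052
Price P = sum_t PV_t = 96.398564


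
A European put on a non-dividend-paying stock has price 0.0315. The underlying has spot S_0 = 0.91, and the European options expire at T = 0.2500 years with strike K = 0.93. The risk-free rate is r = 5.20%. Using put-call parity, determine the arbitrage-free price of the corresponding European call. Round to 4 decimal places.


Answer: Call price = 0.0235

Derivation:
Put-call parity: C - P = S_0 * exp(-qT) - K * exp(-rT).
S_0 * exp(-qT) = 0.9100 * 1.00000000 = 0.91000000
K * exp(-rT) = 0.9300 * 0.98708414 = 0.91798825
C = P + S*exp(-qT) - K*exp(-rT)
C = 0.0315 + 0.91000000 - 0.91798825 = 0.0235


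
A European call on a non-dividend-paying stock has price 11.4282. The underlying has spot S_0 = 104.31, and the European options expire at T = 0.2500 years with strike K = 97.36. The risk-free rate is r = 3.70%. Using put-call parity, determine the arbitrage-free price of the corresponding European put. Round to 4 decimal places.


Put-call parity: C - P = S_0 * exp(-qT) - K * exp(-rT).
S_0 * exp(-qT) = 104.3100 * 1.00000000 = 104.31000000
K * exp(-rT) = 97.3600 * 0.99079265 = 96.46357237
P = C - S*exp(-qT) + K*exp(-rT)
P = 11.4282 - 104.31000000 + 96.46357237 = 3.5818

Answer: Put price = 3.5818


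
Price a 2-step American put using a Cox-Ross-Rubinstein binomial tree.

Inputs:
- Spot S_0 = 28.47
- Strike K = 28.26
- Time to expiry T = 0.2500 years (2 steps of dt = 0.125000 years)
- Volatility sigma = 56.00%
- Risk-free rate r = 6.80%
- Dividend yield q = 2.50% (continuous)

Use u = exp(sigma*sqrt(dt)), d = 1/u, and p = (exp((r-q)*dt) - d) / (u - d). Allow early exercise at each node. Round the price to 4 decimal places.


Answer: Price = V(0,0) = 2.6053

Derivation:
dt = T/N = 0.125000
u = exp(sigma*sqrt(dt)) = 1.218950; d = 1/u = 0.820378
p = (exp((r-q)*dt) - d) / (u - d) = 0.464186
Discount per step: exp(-r*dt) = 0.991536
Stock lattice S(k, i) with i counting down-moves:
  k=0: S(0,0) = 28.4700
  k=1: S(1,0) = 34.7035; S(1,1) = 23.3562
  k=2: S(2,0) = 42.3018; S(2,1) = 28.4700; S(2,2) = 19.1609
Terminal payoffs V(N, i) = max(K - S_T, 0):
  V(2,0) = 0.000000; V(2,1) = 0.000000; V(2,2) = 9.099112
Backward induction: V(k, i) = exp(-r*dt) * [p * V(k+1, i) + (1-p) * V(k+1, i+1)]; then take max(V_cont, immediate exercise) for American.
  V(1,0) = exp(-r*dt) * [p*0.000000 + (1-p)*0.000000] = 0.000000; exercise = 0.000000; V(1,0) = max -> 0.000000
  V(1,1) = exp(-r*dt) * [p*0.000000 + (1-p)*9.099112] = 4.834170; exercise = 4.903834; V(1,1) = max -> 4.903834
  V(0,0) = exp(-r*dt) * [p*0.000000 + (1-p)*4.903834] = 2.605306; exercise = 0.000000; V(0,0) = max -> 2.605306


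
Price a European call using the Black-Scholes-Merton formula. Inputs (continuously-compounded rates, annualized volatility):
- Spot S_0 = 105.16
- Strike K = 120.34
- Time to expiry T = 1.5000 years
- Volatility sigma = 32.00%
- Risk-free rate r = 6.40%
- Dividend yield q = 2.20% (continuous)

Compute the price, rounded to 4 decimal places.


Answer: Price = 12.8777

Derivation:
d1 = (ln(S/K) + (r - q + 0.5*sigma^2) * T) / (sigma * sqrt(T)) = 0.01266062
d2 = d1 - sigma * sqrt(T) = -0.37925774
exp(-rT) = 0.90846402; exp(-qT) = 0.96753856
C = S_0 * exp(-qT) * N(d1) - K * exp(-rT) * N(d2)
N(d1) = 0.50505072; N(d2) = 0.35224824
C = 105.1600 * 0.96753856 * 0.50505072 - 120.3400 * 0.90846402 * 0.35224824 = 12.8777


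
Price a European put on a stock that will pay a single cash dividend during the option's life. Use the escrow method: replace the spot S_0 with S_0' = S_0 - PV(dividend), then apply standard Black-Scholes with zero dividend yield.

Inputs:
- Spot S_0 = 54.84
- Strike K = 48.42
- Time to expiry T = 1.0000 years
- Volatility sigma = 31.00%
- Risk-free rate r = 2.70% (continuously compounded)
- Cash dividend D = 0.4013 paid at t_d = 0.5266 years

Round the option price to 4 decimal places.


Answer: Price = 3.2575

Derivation:
PV(D) = D * exp(-r * t_d) = 0.4013 * 0.98588240 = 0.39563461
S_0' = S_0 - PV(D) = 54.8400 - 0.39563461 = 54.44436539
d1 = (ln(S_0'/K) + (r + sigma^2/2)*T) / (sigma*sqrt(T)) = 0.62037552
d2 = d1 - sigma*sqrt(T) = 0.31037552
exp(-rT) = 0.97336124
N(-d1) = 0.26750529; N(-d2) = 0.37813771
P = K * exp(-rT) * N(-d2) - S_0' * N(-d1) = 48.4200 * 0.97336124 * 0.37813771 - 54.44436539 * 0.26750529 = 3.2575


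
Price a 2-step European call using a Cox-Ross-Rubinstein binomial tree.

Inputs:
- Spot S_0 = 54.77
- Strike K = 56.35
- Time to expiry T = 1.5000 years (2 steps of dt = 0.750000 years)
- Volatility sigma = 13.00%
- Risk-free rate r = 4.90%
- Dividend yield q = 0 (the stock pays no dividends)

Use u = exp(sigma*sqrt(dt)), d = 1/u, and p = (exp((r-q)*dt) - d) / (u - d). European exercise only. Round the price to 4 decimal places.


dt = T/N = 0.750000
u = exp(sigma*sqrt(dt)) = 1.119165; d = 1/u = 0.893523
p = (exp((r-q)*dt) - d) / (u - d) = 0.637782
Discount per step: exp(-r*dt) = 0.963917
Stock lattice S(k, i) with i counting down-moves:
  k=0: S(0,0) = 54.7700
  k=1: S(1,0) = 61.2967; S(1,1) = 48.9382
  k=2: S(2,0) = 68.6011; S(2,1) = 54.7700; S(2,2) = 43.7274
Terminal payoffs V(N, i) = max(S_T - K, 0):
  V(2,0) = 12.251144; V(2,1) = 0.000000; V(2,2) = 0.000000
Backward induction: V(k, i) = exp(-r*dt) * [p * V(k+1, i) + (1-p) * V(k+1, i+1)].
  V(1,0) = exp(-r*dt) * [p*12.251144 + (1-p)*0.000000] = 7.531620
  V(1,1) = exp(-r*dt) * [p*0.000000 + (1-p)*0.000000] = 0.000000
  V(0,0) = exp(-r*dt) * [p*7.531620 + (1-p)*0.000000] = 4.630205

Answer: Price = V(0,0) = 4.6302


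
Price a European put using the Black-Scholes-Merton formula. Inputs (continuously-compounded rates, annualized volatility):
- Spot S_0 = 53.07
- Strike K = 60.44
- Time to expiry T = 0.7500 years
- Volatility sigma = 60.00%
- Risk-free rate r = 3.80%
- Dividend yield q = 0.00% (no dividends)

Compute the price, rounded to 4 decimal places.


d1 = (ln(S/K) + (r - q + 0.5*sigma^2) * T) / (sigma * sqrt(T)) = 0.06439507
d2 = d1 - sigma * sqrt(T) = -0.45522017
exp(-rT) = 0.97190229; exp(-qT) = 1.00000000
P = K * exp(-rT) * N(-d2) - S_0 * exp(-qT) * N(-d1)
N(-d1) = 0.47432783; N(-d2) = 0.67552458
P = 60.4400 * 0.97190229 * 0.67552458 - 53.0700 * 1.00000000 * 0.47432783 = 14.5089

Answer: Price = 14.5089


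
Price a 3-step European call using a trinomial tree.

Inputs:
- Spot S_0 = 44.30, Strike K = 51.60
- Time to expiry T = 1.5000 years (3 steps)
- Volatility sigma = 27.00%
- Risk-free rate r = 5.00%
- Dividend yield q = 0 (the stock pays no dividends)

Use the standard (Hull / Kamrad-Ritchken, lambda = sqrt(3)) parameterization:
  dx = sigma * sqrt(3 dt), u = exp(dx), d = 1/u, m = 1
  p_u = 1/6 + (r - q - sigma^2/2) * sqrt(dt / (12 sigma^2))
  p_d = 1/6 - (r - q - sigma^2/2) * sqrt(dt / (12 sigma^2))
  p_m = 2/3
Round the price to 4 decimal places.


dt = T/N = 0.500000; dx = sigma*sqrt(3*dt) = 0.330681
u = exp(dx) = 1.391916; d = 1/u = 0.718434
p_u = 0.176911, p_m = 0.666667, p_d = 0.156423
Discount per step: exp(-r*dt) = 0.975310
Stock lattice S(k, j) with j the centered position index:
  k=0: S(0,+0) = 44.3000
  k=1: S(1,-1) = 31.8266; S(1,+0) = 44.3000; S(1,+1) = 61.6619
  k=2: S(2,-2) = 22.8653; S(2,-1) = 31.8266; S(2,+0) = 44.3000; S(2,+1) = 61.6619; S(2,+2) = 85.8281
  k=3: S(3,-3) = 16.4272; S(3,-2) = 22.8653; S(3,-1) = 31.8266; S(3,+0) = 44.3000; S(3,+1) = 61.6619; S(3,+2) = 85.8281; S(3,+3) = 119.4655
Terminal payoffs V(N, j) = max(S_T - K, 0):
  V(3,-3) = 0.000000; V(3,-2) = 0.000000; V(3,-1) = 0.000000; V(3,+0) = 0.000000; V(3,+1) = 10.061873; V(3,+2) = 34.228139; V(3,+3) = 67.865547
Backward induction: V(k, j) = exp(-r*dt) * [p_u * V(k+1, j+1) + p_m * V(k+1, j) + p_d * V(k+1, j-1)]
  V(2,-2) = exp(-r*dt) * [p_u*0.000000 + p_m*0.000000 + p_d*0.000000] = 0.000000
  V(2,-1) = exp(-r*dt) * [p_u*0.000000 + p_m*0.000000 + p_d*0.000000] = 0.000000
  V(2,+0) = exp(-r*dt) * [p_u*10.061873 + p_m*0.000000 + p_d*0.000000] = 1.736103
  V(2,+1) = exp(-r*dt) * [p_u*34.228139 + p_m*10.061873 + p_d*0.000000] = 12.448113
  V(2,+2) = exp(-r*dt) * [p_u*67.865547 + p_m*34.228139 + p_d*10.061873] = 35.500114
  V(1,-1) = exp(-r*dt) * [p_u*1.736103 + p_m*0.000000 + p_d*0.000000] = 0.299552
  V(1,+0) = exp(-r*dt) * [p_u*12.448113 + p_m*1.736103 + p_d*0.000000] = 3.276657
  V(1,+1) = exp(-r*dt) * [p_u*35.500114 + p_m*12.448113 + p_d*1.736103] = 14.483993
  V(0,+0) = exp(-r*dt) * [p_u*14.483993 + p_m*3.276657 + p_d*0.299552] = 4.675312

Answer: Price = V(0,0) = 4.6753


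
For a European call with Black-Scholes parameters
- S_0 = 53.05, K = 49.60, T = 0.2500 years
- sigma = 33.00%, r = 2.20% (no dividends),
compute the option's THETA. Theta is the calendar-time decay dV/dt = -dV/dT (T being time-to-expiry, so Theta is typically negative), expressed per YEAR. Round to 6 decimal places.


Answer: Theta = -6.784661

Derivation:
d1 = 0.5233729171; d2 = 0.3583729171
phi(d1) = 0.3478798427; exp(-qT) = 1.0000000000; exp(-rT) = 0.9945150973
Theta = -S*exp(-qT)*phi(d1)*sigma/(2*sqrt(T)) - r*K*exp(-rT)*N(d2) + q*S*exp(-qT)*N(d1)
N(d1) = 0.6996426164; N(d2) = 0.6399678717; sqrt(T) = 0.5000000000
Term 1 = -53.0500 * 1.0000000000 * 0.3478798427 * 0.3300 / (2 * 0.5000000000) = -6.0901584662
Term 2 = -0.0220 * 49.6000 * 0.9945150973 * 0.6399678717 = -0.6945026534
Term 3 = 0 (no dividend yield, q = 0)
Theta = -6.0901584662 + (-0.6945026534) + (0.0000000000) = -6.784661


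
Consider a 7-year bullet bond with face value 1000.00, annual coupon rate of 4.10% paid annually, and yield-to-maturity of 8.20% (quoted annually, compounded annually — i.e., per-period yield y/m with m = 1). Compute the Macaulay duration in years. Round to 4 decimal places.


Answer: Macaulay duration = 6.1085 years

Derivation:
Coupon per period c = face * coupon_rate / m = 41.000000
Periods per year m = 1; per-period yield y/m = 0.082000
Number of cashflows N = 7
Cashflows (t years, CF_t, discount factor 1/(1+y/m)^(m*t), PV):
  t = 1.0000: CF_t = 41.000000, DF = 0.924214, PV = 37.892791
  t = 2.0000: CF_t = 41.000000, DF = 0.854172, PV = 35.021064
  t = 3.0000: CF_t = 41.000000, DF = 0.789438, PV = 32.366972
  t = 4.0000: CF_t = 41.000000, DF = 0.729610, PV = 29.914022
  t = 5.0000: CF_t = 41.000000, DF = 0.674316, PV = 27.646971
  t = 6.0000: CF_t = 41.000000, DF = 0.623213, PV = 25.551729
  t = 7.0000: CF_t = 1041.000000, DF = 0.575982, PV = 599.597625
Price P = sum_t PV_t = 787.991174
Macaulay numerator sum_t t * PV_t:
  t * PV_t at t = 1.0000: 37.892791
  t * PV_t at t = 2.0000: 70.042128
  t * PV_t at t = 3.0000: 97.100917
  t * PV_t at t = 4.0000: 119.656089
  t * PV_t at t = 5.0000: 138.234854
  t * PV_t at t = 6.0000: 153.310374
  t * PV_t at t = 7.0000: 4197.183377
Macaulay duration D = (sum_t t * PV_t) / P = 4813.420529 / 787.991174 = 6.108470
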